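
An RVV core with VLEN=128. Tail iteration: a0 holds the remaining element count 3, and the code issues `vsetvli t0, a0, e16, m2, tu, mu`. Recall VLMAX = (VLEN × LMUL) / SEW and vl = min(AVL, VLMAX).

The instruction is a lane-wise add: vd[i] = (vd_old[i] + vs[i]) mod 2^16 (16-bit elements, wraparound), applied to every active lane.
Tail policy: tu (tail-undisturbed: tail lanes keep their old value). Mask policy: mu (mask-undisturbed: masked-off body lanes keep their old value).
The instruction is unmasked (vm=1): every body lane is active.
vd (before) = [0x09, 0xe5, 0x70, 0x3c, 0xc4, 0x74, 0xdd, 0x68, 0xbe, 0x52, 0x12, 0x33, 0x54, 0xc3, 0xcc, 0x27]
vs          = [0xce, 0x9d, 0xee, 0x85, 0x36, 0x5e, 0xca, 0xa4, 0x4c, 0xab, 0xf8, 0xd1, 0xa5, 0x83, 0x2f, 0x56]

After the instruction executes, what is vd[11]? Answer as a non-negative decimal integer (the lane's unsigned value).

vd[11] = 51

VLMAX = VLEN×LMUL/SEW = 128×2/16 = 16
vl ← min(3, 16) = 3
lane  0: add(0x09,0xce) ⇒ 0xd7
lane  1: add(0xe5,0x9d) ⇒ 0x182
lane  2: add(0x70,0xee) ⇒ 0x15e
lane  3: tail/keep ⇒ 0x3c
lane  4: tail/keep ⇒ 0xc4
lane  5: tail/keep ⇒ 0x74
lane  6: tail/keep ⇒ 0xdd
lane  7: tail/keep ⇒ 0x68
lane  8: tail/keep ⇒ 0xbe
lane  9: tail/keep ⇒ 0x52
lane 10: tail/keep ⇒ 0x12
lane 11: tail/keep ⇒ 0x33
lane 12: tail/keep ⇒ 0x54
lane 13: tail/keep ⇒ 0xc3
lane 14: tail/keep ⇒ 0xcc
lane 15: tail/keep ⇒ 0x27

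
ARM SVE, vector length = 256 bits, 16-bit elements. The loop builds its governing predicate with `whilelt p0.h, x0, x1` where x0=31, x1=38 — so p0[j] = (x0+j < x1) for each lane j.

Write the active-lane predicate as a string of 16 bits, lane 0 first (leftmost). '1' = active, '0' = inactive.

predicate = 1111111000000000

256-bit reg / 16-bit elem → 16 lanes
p0[j] = (31+j < 38); true for j=0..6 → 7 lanes set
bits (lane 0 leftmost): 1111111000000000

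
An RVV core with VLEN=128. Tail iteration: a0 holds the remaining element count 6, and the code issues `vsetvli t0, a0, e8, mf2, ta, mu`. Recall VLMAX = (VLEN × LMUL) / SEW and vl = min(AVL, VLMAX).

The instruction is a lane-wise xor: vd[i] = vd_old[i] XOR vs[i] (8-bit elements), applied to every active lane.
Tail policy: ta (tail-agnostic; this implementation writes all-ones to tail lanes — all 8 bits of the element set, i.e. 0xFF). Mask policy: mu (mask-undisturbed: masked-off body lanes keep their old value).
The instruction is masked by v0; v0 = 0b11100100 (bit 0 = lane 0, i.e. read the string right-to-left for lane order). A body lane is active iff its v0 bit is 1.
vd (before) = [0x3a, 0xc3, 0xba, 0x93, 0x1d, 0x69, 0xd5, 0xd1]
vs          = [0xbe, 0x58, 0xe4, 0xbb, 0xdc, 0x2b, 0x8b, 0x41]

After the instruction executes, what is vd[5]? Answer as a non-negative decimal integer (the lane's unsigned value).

VLMAX = (128 × 1/2) / 8 = 8 lanes
vl = min(AVL, VLMAX) = min(6, 8) = 6
lane  0: mask-off/keep ⇒ 0x3a
lane  1: mask-off/keep ⇒ 0xc3
lane  2: xor(0xba,0xe4) ⇒ 0x5e
lane  3: mask-off/keep ⇒ 0x93
lane  4: mask-off/keep ⇒ 0x1d
lane  5: xor(0x69,0x2b) ⇒ 0x42
lane  6: tail/ones ⇒ 0xff
lane  7: tail/ones ⇒ 0xff

vd[5] = 66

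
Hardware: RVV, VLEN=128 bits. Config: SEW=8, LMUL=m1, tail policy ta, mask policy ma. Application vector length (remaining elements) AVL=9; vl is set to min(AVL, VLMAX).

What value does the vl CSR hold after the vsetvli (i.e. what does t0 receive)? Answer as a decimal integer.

vl = 9

lanes per group: 128·1/8 = 16
vl = min(AVL, VLMAX) = min(9, 16) = 9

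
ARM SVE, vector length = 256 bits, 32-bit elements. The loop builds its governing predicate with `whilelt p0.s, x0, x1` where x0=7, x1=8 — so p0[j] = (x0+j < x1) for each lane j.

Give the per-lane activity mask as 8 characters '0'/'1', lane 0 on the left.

lane count: 256 div 32 = 8
whilelt: lane j active iff 7+j < 8 → j < 1 → 1 active
bits (lane 0 leftmost): 10000000

predicate = 10000000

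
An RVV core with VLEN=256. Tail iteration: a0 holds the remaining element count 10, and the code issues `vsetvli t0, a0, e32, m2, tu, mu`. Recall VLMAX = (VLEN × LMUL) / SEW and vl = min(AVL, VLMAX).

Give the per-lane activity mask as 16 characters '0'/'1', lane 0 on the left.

predicate = 1111111111000000

VLMAX = (256 × 2) / 32 = 16 lanes
AVL=10 ≤ VLMAX=16, so vl = 10
bits (lane 0 leftmost): 1111111111000000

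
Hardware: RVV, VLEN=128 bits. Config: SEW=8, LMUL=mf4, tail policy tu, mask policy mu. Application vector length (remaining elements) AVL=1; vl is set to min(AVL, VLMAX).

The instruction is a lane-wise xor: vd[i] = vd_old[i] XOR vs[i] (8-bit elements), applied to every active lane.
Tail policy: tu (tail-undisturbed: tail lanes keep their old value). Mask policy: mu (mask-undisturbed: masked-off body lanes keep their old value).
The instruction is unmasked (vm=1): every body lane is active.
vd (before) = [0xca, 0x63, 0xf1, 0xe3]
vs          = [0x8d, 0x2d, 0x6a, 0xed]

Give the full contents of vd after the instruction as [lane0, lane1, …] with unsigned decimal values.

lanes per group: 128·1/4/8 = 4
vl = min(AVL, VLMAX) = min(1, 4) = 1
lane  0: xor(0xca,0x8d) ⇒ 0x47
lane  1: tail/keep ⇒ 0x63
lane  2: tail/keep ⇒ 0xf1
lane  3: tail/keep ⇒ 0xe3

vd = [71, 99, 241, 227]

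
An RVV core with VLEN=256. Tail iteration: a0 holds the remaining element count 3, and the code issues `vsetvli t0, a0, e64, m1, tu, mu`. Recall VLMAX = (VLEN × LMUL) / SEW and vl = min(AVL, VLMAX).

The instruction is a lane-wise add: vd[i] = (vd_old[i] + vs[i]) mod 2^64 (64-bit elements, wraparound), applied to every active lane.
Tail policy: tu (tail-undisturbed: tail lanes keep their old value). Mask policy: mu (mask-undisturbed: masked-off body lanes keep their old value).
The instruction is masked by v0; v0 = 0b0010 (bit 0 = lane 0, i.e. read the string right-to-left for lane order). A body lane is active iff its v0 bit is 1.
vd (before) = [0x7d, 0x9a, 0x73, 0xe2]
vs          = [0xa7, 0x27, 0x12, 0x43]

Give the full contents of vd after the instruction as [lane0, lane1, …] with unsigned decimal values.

vd = [125, 193, 115, 226]

lanes per group: 256·1/64 = 4
vl ← min(3, 4) = 3
  i=0: mask-off/keep → 125
  i=1: add(0x9a,0x27) → 193
  i=2: mask-off/keep → 115
  i=3: tail/keep → 226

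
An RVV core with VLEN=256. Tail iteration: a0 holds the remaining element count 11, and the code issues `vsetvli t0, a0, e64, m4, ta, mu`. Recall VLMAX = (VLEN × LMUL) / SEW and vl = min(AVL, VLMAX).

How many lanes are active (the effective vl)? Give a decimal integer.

lanes per group: 256·4/64 = 16
vl = min(AVL, VLMAX) = min(11, 16) = 11

vl = 11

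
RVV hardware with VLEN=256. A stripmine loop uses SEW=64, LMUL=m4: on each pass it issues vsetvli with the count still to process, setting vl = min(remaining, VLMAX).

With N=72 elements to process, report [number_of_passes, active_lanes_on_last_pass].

[iterations, last_vl] = [5, 8]

VLMAX = (256 × 4) / 64 = 16 lanes
N=72: ⌈72/16⌉ = 5 iters; last vl = 72 − 4×16 = 8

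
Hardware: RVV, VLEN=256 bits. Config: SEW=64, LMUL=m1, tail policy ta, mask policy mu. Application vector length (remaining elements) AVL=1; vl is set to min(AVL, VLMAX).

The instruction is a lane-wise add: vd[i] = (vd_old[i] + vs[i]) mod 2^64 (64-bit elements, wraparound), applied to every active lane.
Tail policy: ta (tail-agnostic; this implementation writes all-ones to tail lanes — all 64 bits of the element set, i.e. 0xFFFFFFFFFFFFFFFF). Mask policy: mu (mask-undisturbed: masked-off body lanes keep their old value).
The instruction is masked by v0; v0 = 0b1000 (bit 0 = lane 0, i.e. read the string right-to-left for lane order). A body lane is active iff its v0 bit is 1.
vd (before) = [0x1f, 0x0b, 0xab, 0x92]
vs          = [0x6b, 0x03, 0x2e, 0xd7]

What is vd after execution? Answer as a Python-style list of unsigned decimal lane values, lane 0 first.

vd = [31, 18446744073709551615, 18446744073709551615, 18446744073709551615]

VLMAX = VLEN×LMUL/SEW = 256×1/64 = 4
vl = min(AVL, VLMAX) = min(1, 4) = 1
vd[0] mask-off/keep -> 0x1f
vd[1] tail/ones -> 0xffffffffffffffff
vd[2] tail/ones -> 0xffffffffffffffff
vd[3] tail/ones -> 0xffffffffffffffff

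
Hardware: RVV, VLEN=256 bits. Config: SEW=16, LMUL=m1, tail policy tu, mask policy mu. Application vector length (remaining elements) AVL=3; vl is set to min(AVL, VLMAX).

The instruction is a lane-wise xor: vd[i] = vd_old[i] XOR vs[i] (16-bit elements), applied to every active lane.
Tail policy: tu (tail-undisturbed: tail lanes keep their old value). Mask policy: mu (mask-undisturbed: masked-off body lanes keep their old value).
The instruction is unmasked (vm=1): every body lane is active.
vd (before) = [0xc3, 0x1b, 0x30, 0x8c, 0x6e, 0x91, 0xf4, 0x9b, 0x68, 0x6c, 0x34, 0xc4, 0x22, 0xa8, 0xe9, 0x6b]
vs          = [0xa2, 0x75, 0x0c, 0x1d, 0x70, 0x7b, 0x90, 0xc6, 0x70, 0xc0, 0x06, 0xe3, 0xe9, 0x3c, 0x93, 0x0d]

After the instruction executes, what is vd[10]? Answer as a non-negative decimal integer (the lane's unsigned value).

lanes per group: 256·1/16 = 16
vl = min(AVL, VLMAX) = min(3, 16) = 3
[0] xor(0xc3,0xa2) = 0x61
[1] xor(0x1b,0x75) = 0x6e
[2] xor(0x30,0x0c) = 0x3c
[3] tail/keep = 0x8c
[4] tail/keep = 0x6e
[5] tail/keep = 0x91
[6] tail/keep = 0xf4
[7] tail/keep = 0x9b
[8] tail/keep = 0x68
[9] tail/keep = 0x6c
[10] tail/keep = 0x34
[11] tail/keep = 0xc4
[12] tail/keep = 0x22
[13] tail/keep = 0xa8
[14] tail/keep = 0xe9
[15] tail/keep = 0x6b

vd[10] = 52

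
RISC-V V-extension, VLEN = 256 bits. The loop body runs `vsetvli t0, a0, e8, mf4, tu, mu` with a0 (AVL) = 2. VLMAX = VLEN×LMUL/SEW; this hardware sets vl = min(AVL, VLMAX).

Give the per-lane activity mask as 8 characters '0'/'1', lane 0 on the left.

predicate = 11000000

VLMAX = VLEN×LMUL/SEW = 256×1/4/8 = 8
vl = min(AVL, VLMAX) = min(2, 8) = 2
bits (lane 0 leftmost): 11000000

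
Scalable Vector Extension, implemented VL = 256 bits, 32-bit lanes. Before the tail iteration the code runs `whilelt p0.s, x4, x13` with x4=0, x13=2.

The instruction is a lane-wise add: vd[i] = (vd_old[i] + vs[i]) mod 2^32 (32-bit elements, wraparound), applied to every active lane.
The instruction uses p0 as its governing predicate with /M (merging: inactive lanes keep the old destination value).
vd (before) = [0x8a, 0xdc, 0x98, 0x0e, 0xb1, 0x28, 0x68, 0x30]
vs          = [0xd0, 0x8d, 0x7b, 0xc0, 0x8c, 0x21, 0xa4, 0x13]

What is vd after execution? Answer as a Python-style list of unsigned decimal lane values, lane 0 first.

vd = [346, 361, 152, 14, 177, 40, 104, 48]

256-bit reg / 32-bit elem → 8 lanes
p0[j] = (0+j < 2); true for j=0..1 → 2 lanes set
vd[0] add(0x8a,0xd0) -> 0x15a
vd[1] add(0xdc,0x8d) -> 0x169
vd[2] tail/keep -> 0x98
vd[3] tail/keep -> 0x0e
vd[4] tail/keep -> 0xb1
vd[5] tail/keep -> 0x28
vd[6] tail/keep -> 0x68
vd[7] tail/keep -> 0x30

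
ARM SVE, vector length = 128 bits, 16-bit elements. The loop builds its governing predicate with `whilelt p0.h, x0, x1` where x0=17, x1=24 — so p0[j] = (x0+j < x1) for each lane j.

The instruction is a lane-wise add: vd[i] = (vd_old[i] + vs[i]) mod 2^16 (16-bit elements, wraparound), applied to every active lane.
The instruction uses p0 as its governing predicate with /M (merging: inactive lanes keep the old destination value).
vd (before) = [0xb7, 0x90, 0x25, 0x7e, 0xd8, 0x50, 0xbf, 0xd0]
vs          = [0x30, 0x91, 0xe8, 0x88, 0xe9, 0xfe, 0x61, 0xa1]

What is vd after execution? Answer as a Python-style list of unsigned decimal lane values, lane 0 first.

vd = [231, 289, 269, 262, 449, 334, 288, 208]

128-bit reg / 16-bit elem → 8 lanes
active while 17+j < 24, i.e. j ∈ [0,7) capped at 8 ⇒ 7
vd[0] add(0xb7,0x30) -> 0xe7
vd[1] add(0x90,0x91) -> 0x121
vd[2] add(0x25,0xe8) -> 0x10d
vd[3] add(0x7e,0x88) -> 0x106
vd[4] add(0xd8,0xe9) -> 0x1c1
vd[5] add(0x50,0xfe) -> 0x14e
vd[6] add(0xbf,0x61) -> 0x120
vd[7] tail/keep -> 0xd0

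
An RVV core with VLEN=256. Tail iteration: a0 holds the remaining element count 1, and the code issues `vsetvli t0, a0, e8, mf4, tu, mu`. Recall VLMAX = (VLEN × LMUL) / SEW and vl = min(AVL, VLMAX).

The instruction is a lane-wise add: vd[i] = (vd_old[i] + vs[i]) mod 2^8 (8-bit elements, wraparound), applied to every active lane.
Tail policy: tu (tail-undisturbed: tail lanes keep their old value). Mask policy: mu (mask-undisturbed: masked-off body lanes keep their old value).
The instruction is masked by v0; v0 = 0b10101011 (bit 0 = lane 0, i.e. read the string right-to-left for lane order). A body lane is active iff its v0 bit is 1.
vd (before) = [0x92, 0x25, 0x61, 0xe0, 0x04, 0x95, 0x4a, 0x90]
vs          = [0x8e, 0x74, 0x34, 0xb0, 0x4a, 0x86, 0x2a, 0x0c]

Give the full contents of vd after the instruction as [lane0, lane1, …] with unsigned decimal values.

vd = [32, 37, 97, 224, 4, 149, 74, 144]

VLMAX = VLEN×LMUL/SEW = 256×1/4/8 = 8
vl = min(AVL, VLMAX) = min(1, 8) = 1
  i=0: add(0x92,0x8e) → 32
  i=1: tail/keep → 37
  i=2: tail/keep → 97
  i=3: tail/keep → 224
  i=4: tail/keep → 4
  i=5: tail/keep → 149
  i=6: tail/keep → 74
  i=7: tail/keep → 144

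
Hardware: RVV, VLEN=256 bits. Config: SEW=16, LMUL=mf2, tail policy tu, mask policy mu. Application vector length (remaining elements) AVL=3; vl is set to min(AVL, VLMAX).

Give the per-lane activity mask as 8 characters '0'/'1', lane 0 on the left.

predicate = 11100000

lanes per group: 256·1/2/16 = 8
AVL=3 ≤ VLMAX=8, so vl = 3
bits (lane 0 leftmost): 11100000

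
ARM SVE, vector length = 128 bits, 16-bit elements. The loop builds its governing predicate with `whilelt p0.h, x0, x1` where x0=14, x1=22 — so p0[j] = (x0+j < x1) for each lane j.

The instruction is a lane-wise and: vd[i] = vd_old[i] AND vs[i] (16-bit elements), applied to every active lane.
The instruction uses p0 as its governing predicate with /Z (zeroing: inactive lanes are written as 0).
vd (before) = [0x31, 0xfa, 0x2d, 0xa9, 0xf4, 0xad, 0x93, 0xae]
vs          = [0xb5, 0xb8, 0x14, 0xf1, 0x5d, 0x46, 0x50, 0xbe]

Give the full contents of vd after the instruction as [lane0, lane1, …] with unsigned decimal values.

vd = [49, 184, 4, 161, 84, 4, 16, 174]

register lanes = 128/16 = 8
whilelt: lane j active iff 14+j < 22 → j < 8 → 8 active
  i=0: and(0x31,0xb5) → 49
  i=1: and(0xfa,0xb8) → 184
  i=2: and(0x2d,0x14) → 4
  i=3: and(0xa9,0xf1) → 161
  i=4: and(0xf4,0x5d) → 84
  i=5: and(0xad,0x46) → 4
  i=6: and(0x93,0x50) → 16
  i=7: and(0xae,0xbe) → 174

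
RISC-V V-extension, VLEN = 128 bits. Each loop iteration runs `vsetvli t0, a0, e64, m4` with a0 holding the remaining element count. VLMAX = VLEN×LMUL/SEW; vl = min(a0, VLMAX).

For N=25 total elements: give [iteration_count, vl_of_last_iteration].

[iterations, last_vl] = [4, 1]

VLMAX = VLEN×LMUL/SEW = 128×4/64 = 8
iterations = ceil(25/8) = 4; final-pass vl = 1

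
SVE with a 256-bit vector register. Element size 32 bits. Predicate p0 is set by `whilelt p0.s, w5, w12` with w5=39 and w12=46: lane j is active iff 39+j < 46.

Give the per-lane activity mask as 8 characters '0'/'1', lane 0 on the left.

256-bit reg / 32-bit elem → 8 lanes
active while 39+j < 46, i.e. j ∈ [0,7) capped at 8 ⇒ 7
bits (lane 0 leftmost): 11111110

predicate = 11111110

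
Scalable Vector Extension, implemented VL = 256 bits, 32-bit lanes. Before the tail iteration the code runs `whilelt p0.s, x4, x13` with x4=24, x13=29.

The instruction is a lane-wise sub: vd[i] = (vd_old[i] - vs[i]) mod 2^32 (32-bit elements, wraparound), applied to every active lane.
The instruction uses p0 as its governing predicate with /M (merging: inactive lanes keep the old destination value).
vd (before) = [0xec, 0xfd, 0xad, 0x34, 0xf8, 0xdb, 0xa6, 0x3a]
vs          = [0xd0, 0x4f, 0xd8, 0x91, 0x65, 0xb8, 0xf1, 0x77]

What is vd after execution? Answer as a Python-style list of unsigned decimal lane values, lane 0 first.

lane count: 256 div 32 = 8
whilelt: lane j active iff 24+j < 29 → j < 5 → 5 active
[0] sub(0xec,0xd0) = 0x1c
[1] sub(0xfd,0x4f) = 0xae
[2] sub(0xad,0xd8) = 0xffffffd5
[3] sub(0x34,0x91) = 0xffffffa3
[4] sub(0xf8,0x65) = 0x93
[5] tail/keep = 0xdb
[6] tail/keep = 0xa6
[7] tail/keep = 0x3a

vd = [28, 174, 4294967253, 4294967203, 147, 219, 166, 58]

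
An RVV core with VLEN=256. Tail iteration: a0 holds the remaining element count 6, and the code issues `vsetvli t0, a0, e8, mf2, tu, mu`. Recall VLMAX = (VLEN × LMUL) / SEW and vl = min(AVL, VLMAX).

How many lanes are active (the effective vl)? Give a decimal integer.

vl = 6

VLMAX = (256 × 1/2) / 8 = 16 lanes
vl = min(AVL, VLMAX) = min(6, 16) = 6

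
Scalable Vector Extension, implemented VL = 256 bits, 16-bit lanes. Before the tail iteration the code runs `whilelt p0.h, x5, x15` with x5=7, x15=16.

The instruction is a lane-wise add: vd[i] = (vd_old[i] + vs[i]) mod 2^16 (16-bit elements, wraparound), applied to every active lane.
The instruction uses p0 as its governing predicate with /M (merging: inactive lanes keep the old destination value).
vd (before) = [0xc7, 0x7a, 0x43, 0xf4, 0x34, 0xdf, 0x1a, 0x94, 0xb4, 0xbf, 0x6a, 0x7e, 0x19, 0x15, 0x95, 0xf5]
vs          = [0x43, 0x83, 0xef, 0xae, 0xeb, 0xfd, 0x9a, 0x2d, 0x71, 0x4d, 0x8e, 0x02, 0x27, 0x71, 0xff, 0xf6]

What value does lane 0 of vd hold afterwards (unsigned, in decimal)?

256-bit reg / 16-bit elem → 16 lanes
p0[j] = (7+j < 16); true for j=0..8 → 9 lanes set
[0] add(0xc7,0x43) = 0x10a
[1] add(0x7a,0x83) = 0xfd
[2] add(0x43,0xef) = 0x132
[3] add(0xf4,0xae) = 0x1a2
[4] add(0x34,0xeb) = 0x11f
[5] add(0xdf,0xfd) = 0x1dc
[6] add(0x1a,0x9a) = 0xb4
[7] add(0x94,0x2d) = 0xc1
[8] add(0xb4,0x71) = 0x125
[9] tail/keep = 0xbf
[10] tail/keep = 0x6a
[11] tail/keep = 0x7e
[12] tail/keep = 0x19
[13] tail/keep = 0x15
[14] tail/keep = 0x95
[15] tail/keep = 0xf5

vd[0] = 266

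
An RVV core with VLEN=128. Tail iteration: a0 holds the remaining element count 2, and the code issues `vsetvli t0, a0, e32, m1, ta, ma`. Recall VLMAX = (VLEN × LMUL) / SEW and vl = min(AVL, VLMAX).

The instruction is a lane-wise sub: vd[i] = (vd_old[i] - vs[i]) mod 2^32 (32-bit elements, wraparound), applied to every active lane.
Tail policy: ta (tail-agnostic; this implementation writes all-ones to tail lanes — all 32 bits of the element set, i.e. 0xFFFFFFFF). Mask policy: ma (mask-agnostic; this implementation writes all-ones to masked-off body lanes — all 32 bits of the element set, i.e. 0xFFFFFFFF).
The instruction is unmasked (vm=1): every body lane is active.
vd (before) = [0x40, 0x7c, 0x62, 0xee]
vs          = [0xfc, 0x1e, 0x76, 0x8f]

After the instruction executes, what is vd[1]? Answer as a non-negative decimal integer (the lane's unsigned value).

VLMAX = (128 × 1) / 32 = 4 lanes
vl ← min(2, 4) = 2
vd[0] sub(0x40,0xfc) -> 0xffffff44
vd[1] sub(0x7c,0x1e) -> 0x5e
vd[2] tail/ones -> 0xffffffff
vd[3] tail/ones -> 0xffffffff

vd[1] = 94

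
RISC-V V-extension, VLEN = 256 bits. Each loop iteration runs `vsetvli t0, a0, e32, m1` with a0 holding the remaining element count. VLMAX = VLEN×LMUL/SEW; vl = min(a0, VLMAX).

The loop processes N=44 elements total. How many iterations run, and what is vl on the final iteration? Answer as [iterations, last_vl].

VLMAX = VLEN×LMUL/SEW = 256×1/32 = 8
iterations = ceil(44/8) = 6; final-pass vl = 4

[iterations, last_vl] = [6, 4]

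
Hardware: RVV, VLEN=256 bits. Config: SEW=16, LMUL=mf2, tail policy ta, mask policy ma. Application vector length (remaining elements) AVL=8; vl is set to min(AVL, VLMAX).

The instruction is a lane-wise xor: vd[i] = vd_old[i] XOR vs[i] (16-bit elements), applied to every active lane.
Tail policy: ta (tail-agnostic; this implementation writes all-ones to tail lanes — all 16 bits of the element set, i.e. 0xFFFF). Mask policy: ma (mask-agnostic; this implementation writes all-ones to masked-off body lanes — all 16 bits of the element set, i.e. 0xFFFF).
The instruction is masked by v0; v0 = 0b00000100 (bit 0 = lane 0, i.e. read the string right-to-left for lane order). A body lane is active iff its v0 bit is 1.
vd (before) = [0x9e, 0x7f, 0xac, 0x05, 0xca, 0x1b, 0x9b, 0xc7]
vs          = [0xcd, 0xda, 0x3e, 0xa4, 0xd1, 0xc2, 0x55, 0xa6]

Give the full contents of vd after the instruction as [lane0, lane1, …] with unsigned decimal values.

lanes per group: 256·1/2/16 = 8
AVL=8 ≤ VLMAX=8, so vl = 8
vd[0] mask-off/ones -> 0xffff
vd[1] mask-off/ones -> 0xffff
vd[2] xor(0xac,0x3e) -> 0x92
vd[3] mask-off/ones -> 0xffff
vd[4] mask-off/ones -> 0xffff
vd[5] mask-off/ones -> 0xffff
vd[6] mask-off/ones -> 0xffff
vd[7] mask-off/ones -> 0xffff

vd = [65535, 65535, 146, 65535, 65535, 65535, 65535, 65535]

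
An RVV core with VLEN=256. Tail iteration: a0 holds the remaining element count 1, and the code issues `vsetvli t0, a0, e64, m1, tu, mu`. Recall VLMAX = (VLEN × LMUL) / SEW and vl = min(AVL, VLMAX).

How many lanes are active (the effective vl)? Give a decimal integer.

VLMAX = VLEN×LMUL/SEW = 256×1/64 = 4
vl = min(AVL, VLMAX) = min(1, 4) = 1

vl = 1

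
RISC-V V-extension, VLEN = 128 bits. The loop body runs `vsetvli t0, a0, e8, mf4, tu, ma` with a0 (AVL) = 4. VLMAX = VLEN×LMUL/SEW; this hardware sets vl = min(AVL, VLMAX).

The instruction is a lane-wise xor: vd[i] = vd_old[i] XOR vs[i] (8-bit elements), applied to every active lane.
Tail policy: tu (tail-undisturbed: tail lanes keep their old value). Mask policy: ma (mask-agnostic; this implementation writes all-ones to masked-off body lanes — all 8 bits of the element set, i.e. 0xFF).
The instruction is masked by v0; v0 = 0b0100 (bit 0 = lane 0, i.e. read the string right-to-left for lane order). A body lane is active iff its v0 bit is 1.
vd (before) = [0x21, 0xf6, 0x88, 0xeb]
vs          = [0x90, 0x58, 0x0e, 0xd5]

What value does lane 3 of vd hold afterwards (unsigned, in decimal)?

vd[3] = 255

lanes per group: 128·1/4/8 = 4
vl ← min(4, 4) = 4
[0] mask-off/ones = 0xff
[1] mask-off/ones = 0xff
[2] xor(0x88,0x0e) = 0x86
[3] mask-off/ones = 0xff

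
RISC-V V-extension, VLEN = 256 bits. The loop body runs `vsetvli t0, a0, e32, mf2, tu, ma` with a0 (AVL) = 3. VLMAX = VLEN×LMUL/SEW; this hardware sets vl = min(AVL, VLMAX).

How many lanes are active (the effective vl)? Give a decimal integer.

vl = 3

VLMAX = VLEN×LMUL/SEW = 256×1/2/32 = 4
vl ← min(3, 4) = 3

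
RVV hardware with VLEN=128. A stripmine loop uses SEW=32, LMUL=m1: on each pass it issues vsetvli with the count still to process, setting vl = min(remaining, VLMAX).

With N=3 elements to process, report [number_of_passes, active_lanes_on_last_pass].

VLMAX = VLEN×LMUL/SEW = 128×1/32 = 4
iterations = ceil(3/4) = 1; final-pass vl = 3

[iterations, last_vl] = [1, 3]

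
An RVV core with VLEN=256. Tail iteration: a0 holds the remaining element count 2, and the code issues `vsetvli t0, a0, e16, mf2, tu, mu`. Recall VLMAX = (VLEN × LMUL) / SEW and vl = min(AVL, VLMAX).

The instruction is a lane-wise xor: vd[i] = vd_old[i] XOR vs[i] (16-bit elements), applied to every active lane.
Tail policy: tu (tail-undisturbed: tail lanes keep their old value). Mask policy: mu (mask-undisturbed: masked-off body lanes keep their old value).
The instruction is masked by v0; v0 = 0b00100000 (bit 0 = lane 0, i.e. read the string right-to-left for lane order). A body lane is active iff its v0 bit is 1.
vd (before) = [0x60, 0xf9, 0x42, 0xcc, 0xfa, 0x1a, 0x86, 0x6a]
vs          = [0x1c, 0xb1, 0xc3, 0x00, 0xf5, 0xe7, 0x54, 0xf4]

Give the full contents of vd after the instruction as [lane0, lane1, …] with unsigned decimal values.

VLMAX = VLEN×LMUL/SEW = 256×1/2/16 = 8
vl ← min(2, 8) = 2
vd[0] mask-off/keep -> 0x60
vd[1] mask-off/keep -> 0xf9
vd[2] tail/keep -> 0x42
vd[3] tail/keep -> 0xcc
vd[4] tail/keep -> 0xfa
vd[5] tail/keep -> 0x1a
vd[6] tail/keep -> 0x86
vd[7] tail/keep -> 0x6a

vd = [96, 249, 66, 204, 250, 26, 134, 106]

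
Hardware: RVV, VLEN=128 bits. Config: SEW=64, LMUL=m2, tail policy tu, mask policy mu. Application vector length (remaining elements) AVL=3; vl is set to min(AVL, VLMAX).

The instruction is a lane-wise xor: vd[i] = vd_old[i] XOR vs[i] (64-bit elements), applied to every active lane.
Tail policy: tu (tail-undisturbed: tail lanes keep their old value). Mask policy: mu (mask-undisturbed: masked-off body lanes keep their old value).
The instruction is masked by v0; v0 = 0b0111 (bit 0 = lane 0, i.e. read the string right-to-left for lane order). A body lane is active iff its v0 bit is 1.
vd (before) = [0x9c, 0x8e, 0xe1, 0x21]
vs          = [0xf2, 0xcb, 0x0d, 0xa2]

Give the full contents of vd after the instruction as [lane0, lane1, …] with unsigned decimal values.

lanes per group: 128·2/64 = 4
vl = min(AVL, VLMAX) = min(3, 4) = 3
vd[0] xor(0x9c,0xf2) -> 0x6e
vd[1] xor(0x8e,0xcb) -> 0x45
vd[2] xor(0xe1,0x0d) -> 0xec
vd[3] tail/keep -> 0x21

vd = [110, 69, 236, 33]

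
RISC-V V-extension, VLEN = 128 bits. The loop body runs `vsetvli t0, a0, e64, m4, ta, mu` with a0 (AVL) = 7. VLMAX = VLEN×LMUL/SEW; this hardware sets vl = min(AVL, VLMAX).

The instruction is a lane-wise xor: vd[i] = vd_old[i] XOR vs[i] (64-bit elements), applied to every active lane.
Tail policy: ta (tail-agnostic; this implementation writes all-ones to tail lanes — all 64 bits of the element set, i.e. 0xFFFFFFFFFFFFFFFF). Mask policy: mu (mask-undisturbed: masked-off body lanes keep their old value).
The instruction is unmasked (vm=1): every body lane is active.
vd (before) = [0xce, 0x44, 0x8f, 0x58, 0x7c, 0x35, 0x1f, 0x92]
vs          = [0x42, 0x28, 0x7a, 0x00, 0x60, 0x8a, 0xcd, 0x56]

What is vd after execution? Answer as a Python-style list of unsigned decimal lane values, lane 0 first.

vd = [140, 108, 245, 88, 28, 191, 210, 18446744073709551615]

VLMAX = VLEN×LMUL/SEW = 128×4/64 = 8
vl = min(AVL, VLMAX) = min(7, 8) = 7
[0] xor(0xce,0x42) = 0x8c
[1] xor(0x44,0x28) = 0x6c
[2] xor(0x8f,0x7a) = 0xf5
[3] xor(0x58,0x00) = 0x58
[4] xor(0x7c,0x60) = 0x1c
[5] xor(0x35,0x8a) = 0xbf
[6] xor(0x1f,0xcd) = 0xd2
[7] tail/ones = 0xffffffffffffffff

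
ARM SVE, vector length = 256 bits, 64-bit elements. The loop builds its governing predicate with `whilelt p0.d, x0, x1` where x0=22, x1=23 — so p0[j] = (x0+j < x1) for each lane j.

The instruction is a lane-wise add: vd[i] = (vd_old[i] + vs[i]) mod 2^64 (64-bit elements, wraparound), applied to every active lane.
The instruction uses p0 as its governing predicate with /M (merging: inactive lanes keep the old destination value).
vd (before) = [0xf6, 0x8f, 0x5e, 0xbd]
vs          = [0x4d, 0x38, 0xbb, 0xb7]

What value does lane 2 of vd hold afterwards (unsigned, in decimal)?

vd[2] = 94

lane count: 256 div 64 = 4
whilelt: lane j active iff 22+j < 23 → j < 1 → 1 active
[0] add(0xf6,0x4d) = 0x143
[1] tail/keep = 0x8f
[2] tail/keep = 0x5e
[3] tail/keep = 0xbd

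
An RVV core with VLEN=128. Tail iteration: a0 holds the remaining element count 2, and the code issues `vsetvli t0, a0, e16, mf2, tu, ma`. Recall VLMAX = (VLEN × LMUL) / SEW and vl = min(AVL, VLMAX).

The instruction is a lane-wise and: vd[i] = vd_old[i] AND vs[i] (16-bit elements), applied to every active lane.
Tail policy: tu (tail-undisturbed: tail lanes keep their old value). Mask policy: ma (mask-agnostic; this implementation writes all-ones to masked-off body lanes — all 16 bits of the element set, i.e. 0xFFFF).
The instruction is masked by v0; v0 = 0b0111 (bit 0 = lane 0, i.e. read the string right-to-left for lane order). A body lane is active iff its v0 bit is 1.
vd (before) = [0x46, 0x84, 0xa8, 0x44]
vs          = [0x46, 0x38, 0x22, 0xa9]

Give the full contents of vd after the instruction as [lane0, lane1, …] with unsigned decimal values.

VLMAX = (128 × 1/2) / 16 = 4 lanes
vl ← min(2, 4) = 2
[0] and(0x46,0x46) = 0x46
[1] and(0x84,0x38) = 0x00
[2] tail/keep = 0xa8
[3] tail/keep = 0x44

vd = [70, 0, 168, 68]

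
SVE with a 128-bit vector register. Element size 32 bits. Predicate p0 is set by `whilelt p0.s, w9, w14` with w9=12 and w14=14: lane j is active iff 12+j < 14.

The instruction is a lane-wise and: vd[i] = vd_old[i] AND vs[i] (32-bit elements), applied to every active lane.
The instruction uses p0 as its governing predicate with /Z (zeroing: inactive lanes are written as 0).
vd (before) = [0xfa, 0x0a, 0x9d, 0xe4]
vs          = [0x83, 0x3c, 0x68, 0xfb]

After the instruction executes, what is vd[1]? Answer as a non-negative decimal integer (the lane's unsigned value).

vd[1] = 8

lane count: 128 div 32 = 4
whilelt: lane j active iff 12+j < 14 → j < 2 → 2 active
vd[0] and(0xfa,0x83) -> 0x82
vd[1] and(0x0a,0x3c) -> 0x08
vd[2] tail/zero -> 0x00
vd[3] tail/zero -> 0x00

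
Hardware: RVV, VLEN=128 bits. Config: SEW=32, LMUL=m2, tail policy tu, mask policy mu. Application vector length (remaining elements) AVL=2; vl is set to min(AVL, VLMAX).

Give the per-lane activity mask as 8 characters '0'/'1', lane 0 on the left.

VLMAX = (128 × 2) / 32 = 8 lanes
AVL=2 ≤ VLMAX=8, so vl = 2
bits (lane 0 leftmost): 11000000

predicate = 11000000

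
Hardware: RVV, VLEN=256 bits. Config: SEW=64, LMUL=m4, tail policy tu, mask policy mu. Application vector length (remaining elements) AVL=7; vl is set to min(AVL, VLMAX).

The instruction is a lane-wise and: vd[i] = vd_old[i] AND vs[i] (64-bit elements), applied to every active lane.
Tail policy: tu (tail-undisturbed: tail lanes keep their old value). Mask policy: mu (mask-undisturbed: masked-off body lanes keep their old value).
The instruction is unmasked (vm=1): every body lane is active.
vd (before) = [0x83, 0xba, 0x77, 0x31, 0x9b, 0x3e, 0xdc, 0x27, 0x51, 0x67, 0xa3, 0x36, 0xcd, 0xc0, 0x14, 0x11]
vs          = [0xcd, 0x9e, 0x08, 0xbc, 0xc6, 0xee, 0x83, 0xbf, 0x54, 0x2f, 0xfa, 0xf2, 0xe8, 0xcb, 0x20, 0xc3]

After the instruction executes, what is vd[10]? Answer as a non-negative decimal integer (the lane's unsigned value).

vd[10] = 163

lanes per group: 256·4/64 = 16
AVL=7 ≤ VLMAX=16, so vl = 7
lane  0: and(0x83,0xcd) ⇒ 0x81
lane  1: and(0xba,0x9e) ⇒ 0x9a
lane  2: and(0x77,0x08) ⇒ 0x00
lane  3: and(0x31,0xbc) ⇒ 0x30
lane  4: and(0x9b,0xc6) ⇒ 0x82
lane  5: and(0x3e,0xee) ⇒ 0x2e
lane  6: and(0xdc,0x83) ⇒ 0x80
lane  7: tail/keep ⇒ 0x27
lane  8: tail/keep ⇒ 0x51
lane  9: tail/keep ⇒ 0x67
lane 10: tail/keep ⇒ 0xa3
lane 11: tail/keep ⇒ 0x36
lane 12: tail/keep ⇒ 0xcd
lane 13: tail/keep ⇒ 0xc0
lane 14: tail/keep ⇒ 0x14
lane 15: tail/keep ⇒ 0x11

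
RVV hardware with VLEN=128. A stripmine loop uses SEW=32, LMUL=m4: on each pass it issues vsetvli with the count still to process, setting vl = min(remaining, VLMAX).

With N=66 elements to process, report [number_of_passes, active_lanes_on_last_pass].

[iterations, last_vl] = [5, 2]

VLMAX = VLEN×LMUL/SEW = 128×4/32 = 16
iterations = ceil(66/16) = 5; final-pass vl = 2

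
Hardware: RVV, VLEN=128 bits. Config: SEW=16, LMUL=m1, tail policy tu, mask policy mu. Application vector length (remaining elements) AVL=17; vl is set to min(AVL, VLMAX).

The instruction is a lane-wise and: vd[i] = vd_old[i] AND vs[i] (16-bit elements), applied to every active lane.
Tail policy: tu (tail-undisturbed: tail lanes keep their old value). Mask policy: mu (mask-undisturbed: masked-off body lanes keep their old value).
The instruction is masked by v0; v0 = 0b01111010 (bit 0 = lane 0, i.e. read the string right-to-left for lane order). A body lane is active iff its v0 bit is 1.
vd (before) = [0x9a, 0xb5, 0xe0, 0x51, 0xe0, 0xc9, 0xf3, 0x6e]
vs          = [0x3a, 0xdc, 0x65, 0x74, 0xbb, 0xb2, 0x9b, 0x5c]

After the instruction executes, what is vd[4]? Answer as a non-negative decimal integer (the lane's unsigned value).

vd[4] = 160

VLMAX = (128 × 1) / 16 = 8 lanes
vl = min(AVL, VLMAX) = min(17, 8) = 8
  i=0: mask-off/keep → 154
  i=1: and(0xb5,0xdc) → 148
  i=2: mask-off/keep → 224
  i=3: and(0x51,0x74) → 80
  i=4: and(0xe0,0xbb) → 160
  i=5: and(0xc9,0xb2) → 128
  i=6: and(0xf3,0x9b) → 147
  i=7: mask-off/keep → 110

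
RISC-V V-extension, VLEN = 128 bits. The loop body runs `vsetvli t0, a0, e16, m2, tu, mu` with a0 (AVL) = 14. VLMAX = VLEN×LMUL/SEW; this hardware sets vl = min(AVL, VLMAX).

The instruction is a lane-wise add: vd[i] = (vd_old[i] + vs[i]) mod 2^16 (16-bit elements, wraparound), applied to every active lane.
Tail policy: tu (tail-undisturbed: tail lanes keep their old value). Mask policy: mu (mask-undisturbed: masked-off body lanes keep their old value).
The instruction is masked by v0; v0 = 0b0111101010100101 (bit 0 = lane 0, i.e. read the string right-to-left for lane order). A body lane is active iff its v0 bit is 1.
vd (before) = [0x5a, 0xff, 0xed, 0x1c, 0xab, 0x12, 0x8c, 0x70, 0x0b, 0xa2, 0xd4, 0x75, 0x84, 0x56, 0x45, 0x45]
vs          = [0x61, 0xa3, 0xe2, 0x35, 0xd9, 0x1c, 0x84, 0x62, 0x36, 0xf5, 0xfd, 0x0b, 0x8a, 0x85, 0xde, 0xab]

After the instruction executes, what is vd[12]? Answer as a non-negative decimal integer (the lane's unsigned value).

vd[12] = 270

VLMAX = VLEN×LMUL/SEW = 128×2/16 = 16
AVL=14 ≤ VLMAX=16, so vl = 14
vd[0] add(0x5a,0x61) -> 0xbb
vd[1] mask-off/keep -> 0xff
vd[2] add(0xed,0xe2) -> 0x1cf
vd[3] mask-off/keep -> 0x1c
vd[4] mask-off/keep -> 0xab
vd[5] add(0x12,0x1c) -> 0x2e
vd[6] mask-off/keep -> 0x8c
vd[7] add(0x70,0x62) -> 0xd2
vd[8] mask-off/keep -> 0x0b
vd[9] add(0xa2,0xf5) -> 0x197
vd[10] mask-off/keep -> 0xd4
vd[11] add(0x75,0x0b) -> 0x80
vd[12] add(0x84,0x8a) -> 0x10e
vd[13] add(0x56,0x85) -> 0xdb
vd[14] tail/keep -> 0x45
vd[15] tail/keep -> 0x45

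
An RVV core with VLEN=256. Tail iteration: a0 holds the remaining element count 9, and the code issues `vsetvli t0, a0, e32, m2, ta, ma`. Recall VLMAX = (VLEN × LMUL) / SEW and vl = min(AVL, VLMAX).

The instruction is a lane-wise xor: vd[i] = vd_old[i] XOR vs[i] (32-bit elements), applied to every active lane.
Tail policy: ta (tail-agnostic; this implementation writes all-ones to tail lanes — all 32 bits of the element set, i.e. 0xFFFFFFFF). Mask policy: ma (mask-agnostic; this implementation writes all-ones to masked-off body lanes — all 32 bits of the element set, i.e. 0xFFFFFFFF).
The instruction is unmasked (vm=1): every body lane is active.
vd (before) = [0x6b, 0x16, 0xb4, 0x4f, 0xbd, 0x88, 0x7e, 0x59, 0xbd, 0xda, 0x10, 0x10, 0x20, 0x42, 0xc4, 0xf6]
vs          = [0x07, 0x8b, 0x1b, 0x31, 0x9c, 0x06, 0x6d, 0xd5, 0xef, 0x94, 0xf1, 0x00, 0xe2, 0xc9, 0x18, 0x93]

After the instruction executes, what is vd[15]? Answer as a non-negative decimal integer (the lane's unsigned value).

VLMAX = (256 × 2) / 32 = 16 lanes
vl ← min(9, 16) = 9
  i=0: xor(0x6b,0x07) → 108
  i=1: xor(0x16,0x8b) → 157
  i=2: xor(0xb4,0x1b) → 175
  i=3: xor(0x4f,0x31) → 126
  i=4: xor(0xbd,0x9c) → 33
  i=5: xor(0x88,0x06) → 142
  i=6: xor(0x7e,0x6d) → 19
  i=7: xor(0x59,0xd5) → 140
  i=8: xor(0xbd,0xef) → 82
  i=9: tail/ones → 4294967295
  i=10: tail/ones → 4294967295
  i=11: tail/ones → 4294967295
  i=12: tail/ones → 4294967295
  i=13: tail/ones → 4294967295
  i=14: tail/ones → 4294967295
  i=15: tail/ones → 4294967295

vd[15] = 4294967295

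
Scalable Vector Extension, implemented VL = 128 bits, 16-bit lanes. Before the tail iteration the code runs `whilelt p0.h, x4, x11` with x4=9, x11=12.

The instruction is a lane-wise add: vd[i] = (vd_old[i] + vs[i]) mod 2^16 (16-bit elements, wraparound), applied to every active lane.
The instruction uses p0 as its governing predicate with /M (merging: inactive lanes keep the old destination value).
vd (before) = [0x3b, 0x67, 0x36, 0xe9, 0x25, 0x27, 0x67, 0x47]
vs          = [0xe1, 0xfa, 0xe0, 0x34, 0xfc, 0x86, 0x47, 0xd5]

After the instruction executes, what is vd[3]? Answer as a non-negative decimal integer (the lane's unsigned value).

register lanes = 128/16 = 8
whilelt: lane j active iff 9+j < 12 → j < 3 → 3 active
[0] add(0x3b,0xe1) = 0x11c
[1] add(0x67,0xfa) = 0x161
[2] add(0x36,0xe0) = 0x116
[3] tail/keep = 0xe9
[4] tail/keep = 0x25
[5] tail/keep = 0x27
[6] tail/keep = 0x67
[7] tail/keep = 0x47

vd[3] = 233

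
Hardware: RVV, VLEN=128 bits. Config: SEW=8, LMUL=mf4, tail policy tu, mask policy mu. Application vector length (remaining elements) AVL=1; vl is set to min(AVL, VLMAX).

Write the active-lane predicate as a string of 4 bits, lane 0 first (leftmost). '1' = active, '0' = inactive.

predicate = 1000

lanes per group: 128·1/4/8 = 4
vl ← min(1, 4) = 1
bits (lane 0 leftmost): 1000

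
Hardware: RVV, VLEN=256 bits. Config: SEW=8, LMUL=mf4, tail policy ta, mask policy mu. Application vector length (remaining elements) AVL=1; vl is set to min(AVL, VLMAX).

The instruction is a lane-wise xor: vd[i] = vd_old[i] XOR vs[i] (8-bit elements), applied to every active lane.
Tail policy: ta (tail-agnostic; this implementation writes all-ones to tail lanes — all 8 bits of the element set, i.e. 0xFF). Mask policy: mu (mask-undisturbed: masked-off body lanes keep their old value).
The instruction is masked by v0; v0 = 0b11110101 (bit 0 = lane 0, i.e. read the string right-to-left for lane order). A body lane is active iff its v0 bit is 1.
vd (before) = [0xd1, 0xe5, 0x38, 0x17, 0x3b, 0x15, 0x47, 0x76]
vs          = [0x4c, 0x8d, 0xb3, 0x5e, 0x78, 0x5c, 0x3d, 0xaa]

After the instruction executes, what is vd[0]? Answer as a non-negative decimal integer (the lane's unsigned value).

VLMAX = VLEN×LMUL/SEW = 256×1/4/8 = 8
AVL=1 ≤ VLMAX=8, so vl = 1
[0] xor(0xd1,0x4c) = 0x9d
[1] tail/ones = 0xff
[2] tail/ones = 0xff
[3] tail/ones = 0xff
[4] tail/ones = 0xff
[5] tail/ones = 0xff
[6] tail/ones = 0xff
[7] tail/ones = 0xff

vd[0] = 157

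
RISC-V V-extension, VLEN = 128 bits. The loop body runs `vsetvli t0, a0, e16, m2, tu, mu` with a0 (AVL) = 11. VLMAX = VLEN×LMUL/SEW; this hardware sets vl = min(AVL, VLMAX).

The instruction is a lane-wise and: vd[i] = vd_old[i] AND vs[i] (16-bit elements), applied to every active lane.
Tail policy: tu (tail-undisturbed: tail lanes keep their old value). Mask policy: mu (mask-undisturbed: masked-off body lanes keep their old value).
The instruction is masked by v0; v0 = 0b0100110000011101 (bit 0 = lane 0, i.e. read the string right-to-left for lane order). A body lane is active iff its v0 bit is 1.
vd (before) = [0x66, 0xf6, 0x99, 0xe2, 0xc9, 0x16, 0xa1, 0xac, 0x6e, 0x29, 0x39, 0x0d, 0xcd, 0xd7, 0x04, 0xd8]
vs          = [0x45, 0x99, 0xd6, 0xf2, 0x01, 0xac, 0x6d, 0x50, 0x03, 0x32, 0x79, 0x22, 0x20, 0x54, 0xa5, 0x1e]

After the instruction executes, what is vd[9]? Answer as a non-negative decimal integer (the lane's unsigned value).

VLMAX = (128 × 2) / 16 = 16 lanes
AVL=11 ≤ VLMAX=16, so vl = 11
vd[0] and(0x66,0x45) -> 0x44
vd[1] mask-off/keep -> 0xf6
vd[2] and(0x99,0xd6) -> 0x90
vd[3] and(0xe2,0xf2) -> 0xe2
vd[4] and(0xc9,0x01) -> 0x01
vd[5] mask-off/keep -> 0x16
vd[6] mask-off/keep -> 0xa1
vd[7] mask-off/keep -> 0xac
vd[8] mask-off/keep -> 0x6e
vd[9] mask-off/keep -> 0x29
vd[10] and(0x39,0x79) -> 0x39
vd[11] tail/keep -> 0x0d
vd[12] tail/keep -> 0xcd
vd[13] tail/keep -> 0xd7
vd[14] tail/keep -> 0x04
vd[15] tail/keep -> 0xd8

vd[9] = 41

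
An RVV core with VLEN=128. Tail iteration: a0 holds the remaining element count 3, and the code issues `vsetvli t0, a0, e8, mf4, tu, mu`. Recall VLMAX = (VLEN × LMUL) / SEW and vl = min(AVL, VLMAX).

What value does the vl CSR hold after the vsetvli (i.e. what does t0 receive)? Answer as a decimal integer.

vl = 3

lanes per group: 128·1/4/8 = 4
AVL=3 ≤ VLMAX=4, so vl = 3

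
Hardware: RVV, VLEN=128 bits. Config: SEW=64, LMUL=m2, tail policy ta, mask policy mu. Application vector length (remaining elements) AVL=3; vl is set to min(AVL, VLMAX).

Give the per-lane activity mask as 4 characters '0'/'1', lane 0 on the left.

predicate = 1110

VLMAX = VLEN×LMUL/SEW = 128×2/64 = 4
vl = min(AVL, VLMAX) = min(3, 4) = 3
bits (lane 0 leftmost): 1110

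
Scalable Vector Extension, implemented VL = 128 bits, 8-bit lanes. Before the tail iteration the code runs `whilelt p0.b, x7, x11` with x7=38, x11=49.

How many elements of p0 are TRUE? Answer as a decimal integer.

vl = 11

lane count: 128 div 8 = 16
active while 38+j < 49, i.e. j ∈ [0,11) capped at 16 ⇒ 11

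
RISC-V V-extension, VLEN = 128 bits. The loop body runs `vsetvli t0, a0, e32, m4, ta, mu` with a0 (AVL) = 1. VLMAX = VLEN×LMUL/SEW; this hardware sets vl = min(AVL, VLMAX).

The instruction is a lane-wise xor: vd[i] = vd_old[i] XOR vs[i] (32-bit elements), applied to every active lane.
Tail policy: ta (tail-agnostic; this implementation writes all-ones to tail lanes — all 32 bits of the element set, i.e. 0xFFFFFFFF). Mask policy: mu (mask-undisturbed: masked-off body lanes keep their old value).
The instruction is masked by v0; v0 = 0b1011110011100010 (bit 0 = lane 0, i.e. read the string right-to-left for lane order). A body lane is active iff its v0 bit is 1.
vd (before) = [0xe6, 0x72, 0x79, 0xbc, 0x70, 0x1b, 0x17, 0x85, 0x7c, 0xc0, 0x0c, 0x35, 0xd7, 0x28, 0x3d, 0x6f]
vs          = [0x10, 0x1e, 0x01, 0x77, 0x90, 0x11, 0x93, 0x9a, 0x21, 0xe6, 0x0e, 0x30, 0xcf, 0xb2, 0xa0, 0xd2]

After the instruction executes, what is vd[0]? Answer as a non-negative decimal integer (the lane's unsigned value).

lanes per group: 128·4/32 = 16
vl ← min(1, 16) = 1
  i=0: mask-off/keep → 230
  i=1: tail/ones → 4294967295
  i=2: tail/ones → 4294967295
  i=3: tail/ones → 4294967295
  i=4: tail/ones → 4294967295
  i=5: tail/ones → 4294967295
  i=6: tail/ones → 4294967295
  i=7: tail/ones → 4294967295
  i=8: tail/ones → 4294967295
  i=9: tail/ones → 4294967295
  i=10: tail/ones → 4294967295
  i=11: tail/ones → 4294967295
  i=12: tail/ones → 4294967295
  i=13: tail/ones → 4294967295
  i=14: tail/ones → 4294967295
  i=15: tail/ones → 4294967295

vd[0] = 230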